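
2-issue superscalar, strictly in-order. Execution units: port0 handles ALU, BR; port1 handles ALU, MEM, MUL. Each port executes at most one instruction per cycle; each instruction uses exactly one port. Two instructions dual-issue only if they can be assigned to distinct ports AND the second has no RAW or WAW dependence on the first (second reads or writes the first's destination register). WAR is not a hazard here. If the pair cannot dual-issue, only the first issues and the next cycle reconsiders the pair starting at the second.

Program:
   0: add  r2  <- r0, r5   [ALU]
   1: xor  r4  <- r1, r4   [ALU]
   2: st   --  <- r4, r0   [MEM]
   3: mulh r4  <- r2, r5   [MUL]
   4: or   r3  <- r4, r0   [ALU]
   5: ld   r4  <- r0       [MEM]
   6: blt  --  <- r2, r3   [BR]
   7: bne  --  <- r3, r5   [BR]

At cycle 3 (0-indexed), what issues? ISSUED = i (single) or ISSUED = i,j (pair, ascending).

ISSUED = 4,5

#0 head=0: add/xor i0,i1 2-wide
#1 head=2: st i2 no-port MEM/MUL
#2 head=3: mulh i3 RAW r4
#3 head=4: or/ld i4,i5 2-wide
#4 head=6: blt i6 no-port BR/BR
#5 head=7: bne i7 tail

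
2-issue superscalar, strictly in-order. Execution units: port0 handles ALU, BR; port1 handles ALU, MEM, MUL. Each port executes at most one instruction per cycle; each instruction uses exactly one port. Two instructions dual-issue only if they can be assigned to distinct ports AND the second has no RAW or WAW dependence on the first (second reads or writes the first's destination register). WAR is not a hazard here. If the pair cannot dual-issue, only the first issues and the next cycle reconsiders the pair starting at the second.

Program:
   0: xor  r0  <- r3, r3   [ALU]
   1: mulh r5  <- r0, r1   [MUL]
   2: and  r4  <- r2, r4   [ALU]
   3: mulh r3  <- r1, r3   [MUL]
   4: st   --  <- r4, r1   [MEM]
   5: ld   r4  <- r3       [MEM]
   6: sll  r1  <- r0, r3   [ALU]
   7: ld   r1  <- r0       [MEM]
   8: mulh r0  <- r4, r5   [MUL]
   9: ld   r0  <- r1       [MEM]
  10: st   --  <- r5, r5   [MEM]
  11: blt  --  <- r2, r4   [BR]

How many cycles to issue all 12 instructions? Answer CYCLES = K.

CYCLES = 9

#0 head=0: xor.ALU i0 RAW r0
#1 head=1: mulh.MUL;and.ALU i1/i2 dual
#2 head=3: mulh.MUL i3 no-port MUL/MEM
#3 head=4: st.MEM i4 no-port MEM/MEM
#4 head=5: ld.MEM;sll.ALU i5/i6 dual
#5 head=7: ld.MEM i7 no-port MEM/MUL
#6 head=8: mulh.MUL i8 no-port MUL/MEM
#7 head=9: ld.MEM i9 no-port MEM/MEM
#8 head=10: st.MEM;blt.BR i10/i11 dual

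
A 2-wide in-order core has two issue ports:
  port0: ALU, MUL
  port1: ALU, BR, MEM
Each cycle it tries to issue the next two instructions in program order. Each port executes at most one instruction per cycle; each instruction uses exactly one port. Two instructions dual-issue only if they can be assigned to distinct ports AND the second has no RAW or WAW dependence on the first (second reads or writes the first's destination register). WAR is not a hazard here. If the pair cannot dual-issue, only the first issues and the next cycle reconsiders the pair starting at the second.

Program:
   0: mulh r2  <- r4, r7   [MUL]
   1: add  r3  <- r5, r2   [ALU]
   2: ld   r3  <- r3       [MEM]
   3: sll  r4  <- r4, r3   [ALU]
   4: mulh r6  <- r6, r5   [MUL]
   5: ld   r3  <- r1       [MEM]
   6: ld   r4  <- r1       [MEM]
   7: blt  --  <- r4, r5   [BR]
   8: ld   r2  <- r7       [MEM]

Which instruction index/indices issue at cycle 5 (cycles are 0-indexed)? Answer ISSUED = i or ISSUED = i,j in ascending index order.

ISSUED = 6

c0: i0 mulh.MUL  RAW r2
c1: i1 add.ALU  RAW+WAW r3
c2: i2 ld.MEM  RAW r3
c3: i3+i4 sll.ALU mulh.MUL  dual
c4: i5 ld.MEM  no-port MEM/MEM
c5: i6 ld.MEM  no-port MEM/BR
c6: i7 blt.BR  no-port BR/MEM
c7: i8 ld.MEM  tail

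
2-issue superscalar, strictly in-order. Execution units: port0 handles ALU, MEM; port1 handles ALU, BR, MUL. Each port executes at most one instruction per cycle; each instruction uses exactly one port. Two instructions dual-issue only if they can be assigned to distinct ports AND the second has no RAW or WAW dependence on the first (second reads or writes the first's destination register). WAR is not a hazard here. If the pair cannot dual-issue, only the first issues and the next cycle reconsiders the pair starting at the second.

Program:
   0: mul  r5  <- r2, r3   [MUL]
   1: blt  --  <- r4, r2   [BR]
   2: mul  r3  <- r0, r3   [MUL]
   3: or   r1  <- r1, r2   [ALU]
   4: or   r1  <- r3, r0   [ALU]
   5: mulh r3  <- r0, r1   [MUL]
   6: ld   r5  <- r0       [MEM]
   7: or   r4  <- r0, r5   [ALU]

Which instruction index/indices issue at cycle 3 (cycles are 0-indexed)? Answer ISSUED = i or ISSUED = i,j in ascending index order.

[0] i0  mul.MUL  -- no-port MUL/BR
[1] i1  blt.BR  -- no-port BR/MUL
[2] i2/i3  mul.MUL;or.ALU  -- 2-wide
[3] i4  or.ALU  -- RAW r1
[4] i5/i6  mulh.MUL;ld.MEM  -- 2-wide
[5] i7  or.ALU  -- tail

ISSUED = 4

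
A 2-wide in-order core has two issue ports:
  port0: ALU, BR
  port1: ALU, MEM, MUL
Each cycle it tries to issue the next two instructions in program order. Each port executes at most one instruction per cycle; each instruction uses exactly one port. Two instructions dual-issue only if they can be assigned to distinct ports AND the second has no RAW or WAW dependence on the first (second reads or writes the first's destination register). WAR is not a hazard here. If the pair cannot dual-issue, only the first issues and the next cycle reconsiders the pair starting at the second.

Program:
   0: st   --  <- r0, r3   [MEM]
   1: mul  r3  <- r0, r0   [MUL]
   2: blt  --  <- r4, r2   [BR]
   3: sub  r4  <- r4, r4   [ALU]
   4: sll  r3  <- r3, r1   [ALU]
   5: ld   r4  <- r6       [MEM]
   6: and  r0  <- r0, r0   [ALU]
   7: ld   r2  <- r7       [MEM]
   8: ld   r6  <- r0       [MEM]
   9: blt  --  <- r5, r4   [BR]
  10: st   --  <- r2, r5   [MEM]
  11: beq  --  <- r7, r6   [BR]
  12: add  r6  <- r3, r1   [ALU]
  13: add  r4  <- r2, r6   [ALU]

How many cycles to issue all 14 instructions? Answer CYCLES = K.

CYCLES = 9

c0: i0 st.MEM  no-port MEM/MUL
c1: i1&i2 mul.MUL/blt.BR  pair
c2: i3&i4 sub.ALU/sll.ALU  pair
c3: i5&i6 ld.MEM/and.ALU  pair
c4: i7 ld.MEM  no-port MEM/MEM
c5: i8&i9 ld.MEM/blt.BR  pair
c6: i10&i11 st.MEM/beq.BR  pair
c7: i12 add.ALU  RAW r6
c8: i13 add.ALU  tail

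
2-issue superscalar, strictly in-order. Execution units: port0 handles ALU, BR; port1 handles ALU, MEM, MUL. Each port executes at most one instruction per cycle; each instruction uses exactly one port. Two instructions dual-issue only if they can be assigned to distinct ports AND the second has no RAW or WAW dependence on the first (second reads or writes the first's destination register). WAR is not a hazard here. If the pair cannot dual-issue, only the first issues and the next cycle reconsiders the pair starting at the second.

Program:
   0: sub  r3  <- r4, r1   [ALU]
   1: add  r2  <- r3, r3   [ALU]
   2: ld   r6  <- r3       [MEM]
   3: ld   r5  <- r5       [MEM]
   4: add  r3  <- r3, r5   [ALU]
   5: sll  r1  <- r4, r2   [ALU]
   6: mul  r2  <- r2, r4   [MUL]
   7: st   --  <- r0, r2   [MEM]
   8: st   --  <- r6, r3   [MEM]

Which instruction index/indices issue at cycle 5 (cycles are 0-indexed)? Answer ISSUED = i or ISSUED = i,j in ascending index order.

c0: i0 sub  RAW r3
c1: i1,i2 add+ld  2-wide
c2: i3 ld  RAW r5
c3: i4,i5 add+sll  2-wide
c4: i6 mul  no-port MUL/MEM
c5: i7 st  no-port MEM/MEM
c6: i8 st  tail

ISSUED = 7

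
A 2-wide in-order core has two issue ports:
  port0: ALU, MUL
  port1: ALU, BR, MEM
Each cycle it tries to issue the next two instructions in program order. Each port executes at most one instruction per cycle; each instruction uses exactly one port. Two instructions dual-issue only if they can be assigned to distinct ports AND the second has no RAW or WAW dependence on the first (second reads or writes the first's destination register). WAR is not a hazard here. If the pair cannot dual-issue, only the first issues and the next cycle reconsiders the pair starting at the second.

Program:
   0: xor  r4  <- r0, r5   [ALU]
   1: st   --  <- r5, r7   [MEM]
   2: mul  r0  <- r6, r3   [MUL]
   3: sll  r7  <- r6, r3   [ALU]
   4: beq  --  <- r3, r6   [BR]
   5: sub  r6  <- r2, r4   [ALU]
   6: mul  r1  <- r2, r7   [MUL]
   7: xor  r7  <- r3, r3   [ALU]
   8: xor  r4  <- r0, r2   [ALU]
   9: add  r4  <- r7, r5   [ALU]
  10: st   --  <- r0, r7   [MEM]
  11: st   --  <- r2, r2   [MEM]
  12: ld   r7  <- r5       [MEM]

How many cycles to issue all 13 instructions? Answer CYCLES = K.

  cy0 -> i0/i1 (xor;st) dual
  cy1 -> i2/i3 (mul;sll) dual
  cy2 -> i4/i5 (beq;sub) dual
  cy3 -> i6/i7 (mul;xor) dual
  cy4 -> i8 (xor) WAW r4
  cy5 -> i9/i10 (add;st) dual
  cy6 -> i11 (st) no-port MEM/MEM
  cy7 -> i12 (ld) tail

CYCLES = 8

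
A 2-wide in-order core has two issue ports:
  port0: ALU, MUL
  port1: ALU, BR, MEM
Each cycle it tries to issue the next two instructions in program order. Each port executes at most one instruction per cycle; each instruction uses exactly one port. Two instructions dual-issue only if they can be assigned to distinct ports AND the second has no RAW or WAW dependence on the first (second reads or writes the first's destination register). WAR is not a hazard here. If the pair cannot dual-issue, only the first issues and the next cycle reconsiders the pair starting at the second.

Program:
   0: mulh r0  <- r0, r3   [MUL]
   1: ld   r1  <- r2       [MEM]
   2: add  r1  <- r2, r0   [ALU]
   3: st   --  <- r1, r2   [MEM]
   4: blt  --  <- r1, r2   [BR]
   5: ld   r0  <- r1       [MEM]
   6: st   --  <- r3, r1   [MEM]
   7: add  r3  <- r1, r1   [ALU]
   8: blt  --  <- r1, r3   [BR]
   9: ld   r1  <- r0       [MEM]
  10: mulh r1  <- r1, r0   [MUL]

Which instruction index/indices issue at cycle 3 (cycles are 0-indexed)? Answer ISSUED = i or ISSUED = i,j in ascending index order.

ISSUED = 4

[0] i0,i1  mulh+ld  -- pair
[1] i2  add  -- RAW r1
[2] i3  st  -- no-port MEM/BR
[3] i4  blt  -- no-port BR/MEM
[4] i5  ld  -- no-port MEM/MEM
[5] i6,i7  st+add  -- pair
[6] i8  blt  -- no-port BR/MEM
[7] i9  ld  -- RAW+WAW r1
[8] i10  mulh  -- tail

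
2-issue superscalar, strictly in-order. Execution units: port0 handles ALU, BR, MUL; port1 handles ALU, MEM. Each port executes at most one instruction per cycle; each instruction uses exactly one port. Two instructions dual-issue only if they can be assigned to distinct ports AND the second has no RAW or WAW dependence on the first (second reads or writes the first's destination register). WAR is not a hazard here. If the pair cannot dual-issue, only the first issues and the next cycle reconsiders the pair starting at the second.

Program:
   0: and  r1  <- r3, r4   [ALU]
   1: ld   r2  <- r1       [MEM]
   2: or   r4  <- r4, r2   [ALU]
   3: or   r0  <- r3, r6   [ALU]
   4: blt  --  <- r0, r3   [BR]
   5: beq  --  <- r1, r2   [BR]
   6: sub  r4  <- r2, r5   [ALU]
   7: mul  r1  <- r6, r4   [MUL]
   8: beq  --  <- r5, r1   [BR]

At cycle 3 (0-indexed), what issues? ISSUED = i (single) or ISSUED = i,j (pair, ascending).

[0] i0  and.ALU  -- RAW r1
[1] i1  ld.MEM  -- RAW r2
[2] i2,i3  or.ALU or.ALU  -- pair
[3] i4  blt.BR  -- no-port BR/BR
[4] i5,i6  beq.BR sub.ALU  -- pair
[5] i7  mul.MUL  -- no-port MUL/BR
[6] i8  beq.BR  -- tail

ISSUED = 4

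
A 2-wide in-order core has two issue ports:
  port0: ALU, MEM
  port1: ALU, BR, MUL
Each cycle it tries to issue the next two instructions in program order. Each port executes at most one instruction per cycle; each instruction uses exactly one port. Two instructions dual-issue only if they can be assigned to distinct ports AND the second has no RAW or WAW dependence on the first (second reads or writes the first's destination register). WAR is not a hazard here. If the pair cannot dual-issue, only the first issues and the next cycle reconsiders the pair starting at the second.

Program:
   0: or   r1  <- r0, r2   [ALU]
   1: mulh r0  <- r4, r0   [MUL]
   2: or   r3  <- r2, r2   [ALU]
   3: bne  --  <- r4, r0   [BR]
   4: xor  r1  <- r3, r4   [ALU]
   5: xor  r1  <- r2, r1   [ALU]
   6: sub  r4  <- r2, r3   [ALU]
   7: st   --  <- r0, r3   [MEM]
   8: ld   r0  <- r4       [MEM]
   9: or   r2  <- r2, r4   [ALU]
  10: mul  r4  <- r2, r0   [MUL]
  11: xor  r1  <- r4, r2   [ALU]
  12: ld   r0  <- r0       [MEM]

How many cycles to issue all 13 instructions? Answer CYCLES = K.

  cy0 -> i0+i1 (or.ALU mulh.MUL) dual
  cy1 -> i2+i3 (or.ALU bne.BR) dual
  cy2 -> i4 (xor.ALU) RAW+WAW r1
  cy3 -> i5+i6 (xor.ALU sub.ALU) dual
  cy4 -> i7 (st.MEM) no-port MEM/MEM
  cy5 -> i8+i9 (ld.MEM or.ALU) dual
  cy6 -> i10 (mul.MUL) RAW r4
  cy7 -> i11+i12 (xor.ALU ld.MEM) dual

CYCLES = 8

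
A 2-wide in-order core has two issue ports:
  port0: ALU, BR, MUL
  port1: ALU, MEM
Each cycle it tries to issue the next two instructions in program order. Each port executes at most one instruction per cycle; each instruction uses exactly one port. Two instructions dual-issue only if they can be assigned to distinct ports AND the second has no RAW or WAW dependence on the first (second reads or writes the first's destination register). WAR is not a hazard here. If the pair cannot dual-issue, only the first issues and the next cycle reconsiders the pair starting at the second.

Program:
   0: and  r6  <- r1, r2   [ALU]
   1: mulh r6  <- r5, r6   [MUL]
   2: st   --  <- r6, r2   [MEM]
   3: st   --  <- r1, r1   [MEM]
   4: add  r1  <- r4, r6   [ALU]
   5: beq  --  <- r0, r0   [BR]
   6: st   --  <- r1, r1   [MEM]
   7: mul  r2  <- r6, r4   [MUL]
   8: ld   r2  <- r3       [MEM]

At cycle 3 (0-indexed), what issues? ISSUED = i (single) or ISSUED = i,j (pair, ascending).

ISSUED = 3,4

[0] i0  and  -- RAW+WAW r6
[1] i1  mulh  -- RAW r6
[2] i2  st  -- no-port MEM/MEM
[3] i3+i4  st add  -- pair
[4] i5+i6  beq st  -- pair
[5] i7  mul  -- WAW r2
[6] i8  ld  -- tail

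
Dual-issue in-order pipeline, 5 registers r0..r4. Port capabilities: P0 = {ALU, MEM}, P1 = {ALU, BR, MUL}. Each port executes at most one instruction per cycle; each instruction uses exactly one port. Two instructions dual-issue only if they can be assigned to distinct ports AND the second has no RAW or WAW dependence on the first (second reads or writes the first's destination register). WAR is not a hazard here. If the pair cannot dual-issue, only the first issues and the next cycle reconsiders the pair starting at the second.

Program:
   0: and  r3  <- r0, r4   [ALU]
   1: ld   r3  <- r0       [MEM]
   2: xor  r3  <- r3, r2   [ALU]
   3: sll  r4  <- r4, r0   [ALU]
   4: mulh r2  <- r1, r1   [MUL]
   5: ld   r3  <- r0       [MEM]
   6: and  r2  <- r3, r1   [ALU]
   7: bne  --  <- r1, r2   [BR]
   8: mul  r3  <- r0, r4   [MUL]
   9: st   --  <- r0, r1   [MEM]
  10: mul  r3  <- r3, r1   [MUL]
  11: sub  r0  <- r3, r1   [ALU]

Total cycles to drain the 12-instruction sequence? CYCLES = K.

CYCLES = 9

  cy0 -> i0 (and.ALU) WAW r3
  cy1 -> i1 (ld.MEM) RAW+WAW r3
  cy2 -> i2&i3 (xor.ALU+sll.ALU) 2-wide
  cy3 -> i4&i5 (mulh.MUL+ld.MEM) 2-wide
  cy4 -> i6 (and.ALU) RAW r2
  cy5 -> i7 (bne.BR) no-port BR/MUL
  cy6 -> i8&i9 (mul.MUL+st.MEM) 2-wide
  cy7 -> i10 (mul.MUL) RAW r3
  cy8 -> i11 (sub.ALU) tail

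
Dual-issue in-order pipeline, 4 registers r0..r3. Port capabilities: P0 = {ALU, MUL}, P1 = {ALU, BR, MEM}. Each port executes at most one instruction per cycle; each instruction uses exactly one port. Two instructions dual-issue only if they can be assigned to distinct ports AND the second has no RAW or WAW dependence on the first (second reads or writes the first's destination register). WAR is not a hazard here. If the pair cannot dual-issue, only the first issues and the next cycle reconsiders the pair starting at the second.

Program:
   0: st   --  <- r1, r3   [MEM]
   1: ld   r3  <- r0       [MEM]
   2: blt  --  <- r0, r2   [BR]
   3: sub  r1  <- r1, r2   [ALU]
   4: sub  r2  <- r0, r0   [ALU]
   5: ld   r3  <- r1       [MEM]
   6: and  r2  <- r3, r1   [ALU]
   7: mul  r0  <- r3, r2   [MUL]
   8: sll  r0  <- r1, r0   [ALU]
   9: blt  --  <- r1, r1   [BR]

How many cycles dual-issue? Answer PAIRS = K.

0. st @i0  | no-port MEM/MEM
1. ld @i1  | no-port MEM/BR
2. blt;sub @i2+i3  | dual
3. sub;ld @i4+i5  | dual
4. and @i6  | RAW r2
5. mul @i7  | RAW+WAW r0
6. sll;blt @i8+i9  | dual

PAIRS = 3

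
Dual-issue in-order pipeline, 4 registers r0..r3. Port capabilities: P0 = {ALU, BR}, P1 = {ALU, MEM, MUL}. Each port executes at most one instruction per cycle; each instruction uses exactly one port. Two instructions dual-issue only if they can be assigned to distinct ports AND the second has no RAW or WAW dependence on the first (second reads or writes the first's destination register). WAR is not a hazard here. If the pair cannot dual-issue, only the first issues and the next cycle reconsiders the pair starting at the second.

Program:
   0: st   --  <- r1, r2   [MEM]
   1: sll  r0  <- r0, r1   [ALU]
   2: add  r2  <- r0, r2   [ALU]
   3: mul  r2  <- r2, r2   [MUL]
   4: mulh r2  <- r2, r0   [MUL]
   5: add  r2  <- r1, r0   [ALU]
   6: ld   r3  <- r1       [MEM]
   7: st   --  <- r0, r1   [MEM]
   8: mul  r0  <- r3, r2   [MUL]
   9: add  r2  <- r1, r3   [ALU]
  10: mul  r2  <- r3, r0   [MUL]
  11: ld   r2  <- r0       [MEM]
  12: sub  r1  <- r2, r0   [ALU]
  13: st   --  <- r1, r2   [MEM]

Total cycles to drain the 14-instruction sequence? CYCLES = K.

CYCLES = 11

c0: i0,i1 st/sll  2-wide
c1: i2 add  RAW+WAW r2
c2: i3 mul  no-port MUL/MUL
c3: i4 mulh  WAW r2
c4: i5,i6 add/ld  2-wide
c5: i7 st  no-port MEM/MUL
c6: i8,i9 mul/add  2-wide
c7: i10 mul  no-port MUL/MEM
c8: i11 ld  RAW r2
c9: i12 sub  RAW r1
c10: i13 st  tail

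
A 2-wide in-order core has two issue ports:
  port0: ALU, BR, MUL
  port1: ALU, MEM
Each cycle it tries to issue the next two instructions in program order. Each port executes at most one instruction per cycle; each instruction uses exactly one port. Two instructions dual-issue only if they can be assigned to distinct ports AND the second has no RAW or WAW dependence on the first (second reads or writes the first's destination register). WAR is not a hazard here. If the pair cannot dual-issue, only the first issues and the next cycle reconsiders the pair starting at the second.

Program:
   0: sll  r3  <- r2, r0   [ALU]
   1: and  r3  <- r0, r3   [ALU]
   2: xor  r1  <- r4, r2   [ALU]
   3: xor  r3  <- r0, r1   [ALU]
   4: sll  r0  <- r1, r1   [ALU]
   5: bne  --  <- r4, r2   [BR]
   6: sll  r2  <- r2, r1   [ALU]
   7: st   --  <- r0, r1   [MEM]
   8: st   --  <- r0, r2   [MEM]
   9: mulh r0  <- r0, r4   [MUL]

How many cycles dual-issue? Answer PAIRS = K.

#0 head=0: sll.ALU i0 RAW+WAW r3
#1 head=1: and.ALU+xor.ALU i1/i2 2-wide
#2 head=3: xor.ALU+sll.ALU i3/i4 2-wide
#3 head=5: bne.BR+sll.ALU i5/i6 2-wide
#4 head=7: st.MEM i7 no-port MEM/MEM
#5 head=8: st.MEM+mulh.MUL i8/i9 2-wide

PAIRS = 4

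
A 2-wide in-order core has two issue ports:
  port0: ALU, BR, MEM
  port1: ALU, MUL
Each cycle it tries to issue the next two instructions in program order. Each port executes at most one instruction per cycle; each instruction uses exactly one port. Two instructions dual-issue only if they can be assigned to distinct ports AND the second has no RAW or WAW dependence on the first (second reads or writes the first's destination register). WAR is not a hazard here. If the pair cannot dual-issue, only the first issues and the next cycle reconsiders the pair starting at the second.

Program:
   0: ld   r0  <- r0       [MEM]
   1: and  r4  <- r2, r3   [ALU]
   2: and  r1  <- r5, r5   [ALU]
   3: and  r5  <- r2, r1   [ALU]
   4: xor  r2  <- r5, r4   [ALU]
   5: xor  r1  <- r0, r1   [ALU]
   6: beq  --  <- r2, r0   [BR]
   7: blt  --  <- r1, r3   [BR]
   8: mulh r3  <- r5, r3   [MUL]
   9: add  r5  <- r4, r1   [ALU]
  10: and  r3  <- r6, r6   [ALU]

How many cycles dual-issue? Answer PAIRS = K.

PAIRS = 4

#0 head=0: ld and i0,i1 dual
#1 head=2: and i2 RAW r1
#2 head=3: and i3 RAW r5
#3 head=4: xor xor i4,i5 dual
#4 head=6: beq i6 no-port BR/BR
#5 head=7: blt mulh i7,i8 dual
#6 head=9: add and i9,i10 dual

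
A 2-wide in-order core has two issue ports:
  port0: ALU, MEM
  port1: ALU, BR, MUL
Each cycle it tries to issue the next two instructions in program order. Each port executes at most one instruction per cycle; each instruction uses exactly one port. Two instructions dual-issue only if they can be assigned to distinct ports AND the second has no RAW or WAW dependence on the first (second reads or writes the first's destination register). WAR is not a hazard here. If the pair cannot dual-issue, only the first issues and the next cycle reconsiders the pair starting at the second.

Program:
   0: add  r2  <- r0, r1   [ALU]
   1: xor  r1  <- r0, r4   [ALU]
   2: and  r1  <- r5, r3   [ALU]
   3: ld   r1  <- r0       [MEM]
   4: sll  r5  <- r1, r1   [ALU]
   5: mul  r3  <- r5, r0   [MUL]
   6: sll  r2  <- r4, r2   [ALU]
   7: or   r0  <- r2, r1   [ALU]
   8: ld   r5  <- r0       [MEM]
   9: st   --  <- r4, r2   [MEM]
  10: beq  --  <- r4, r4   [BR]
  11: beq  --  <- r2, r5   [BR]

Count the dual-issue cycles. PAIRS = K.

PAIRS = 3

t=0 i0+i1:add/xor ; pair
t=1 i2:and ; WAW r1
t=2 i3:ld ; RAW r1
t=3 i4:sll ; RAW r5
t=4 i5+i6:mul/sll ; pair
t=5 i7:or ; RAW r0
t=6 i8:ld ; no-port MEM/MEM
t=7 i9+i10:st/beq ; pair
t=8 i11:beq ; tail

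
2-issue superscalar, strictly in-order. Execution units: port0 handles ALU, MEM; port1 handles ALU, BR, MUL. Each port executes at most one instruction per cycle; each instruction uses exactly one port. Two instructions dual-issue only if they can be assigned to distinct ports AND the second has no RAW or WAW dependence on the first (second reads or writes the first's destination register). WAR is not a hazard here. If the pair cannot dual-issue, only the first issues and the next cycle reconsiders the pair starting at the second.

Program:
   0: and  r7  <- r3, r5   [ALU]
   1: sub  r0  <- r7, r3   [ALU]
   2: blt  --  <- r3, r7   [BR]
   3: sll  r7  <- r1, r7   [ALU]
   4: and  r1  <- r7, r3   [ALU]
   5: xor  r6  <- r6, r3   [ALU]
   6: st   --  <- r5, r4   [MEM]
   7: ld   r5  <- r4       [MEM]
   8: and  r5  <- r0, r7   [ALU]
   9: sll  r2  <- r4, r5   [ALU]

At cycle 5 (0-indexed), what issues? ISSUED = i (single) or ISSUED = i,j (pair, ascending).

#0 head=0: and i0 RAW r7
#1 head=1: sub+blt i1/i2 pair
#2 head=3: sll i3 RAW r7
#3 head=4: and+xor i4/i5 pair
#4 head=6: st i6 no-port MEM/MEM
#5 head=7: ld i7 WAW r5
#6 head=8: and i8 RAW r5
#7 head=9: sll i9 tail

ISSUED = 7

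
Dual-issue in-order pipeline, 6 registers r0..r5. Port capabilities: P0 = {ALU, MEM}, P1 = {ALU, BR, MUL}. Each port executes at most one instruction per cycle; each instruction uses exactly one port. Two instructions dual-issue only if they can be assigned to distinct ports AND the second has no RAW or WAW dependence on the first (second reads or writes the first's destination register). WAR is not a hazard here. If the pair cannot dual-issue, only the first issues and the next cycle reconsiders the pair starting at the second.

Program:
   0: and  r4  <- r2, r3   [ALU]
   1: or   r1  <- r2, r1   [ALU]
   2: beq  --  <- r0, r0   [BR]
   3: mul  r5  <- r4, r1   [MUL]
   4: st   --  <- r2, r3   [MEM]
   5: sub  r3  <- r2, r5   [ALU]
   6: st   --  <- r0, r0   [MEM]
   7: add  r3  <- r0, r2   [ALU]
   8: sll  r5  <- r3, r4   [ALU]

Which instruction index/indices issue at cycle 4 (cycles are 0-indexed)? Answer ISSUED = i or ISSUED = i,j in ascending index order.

t=0 i0,i1:and+or ; pair
t=1 i2:beq ; no-port BR/MUL
t=2 i3,i4:mul+st ; pair
t=3 i5,i6:sub+st ; pair
t=4 i7:add ; RAW r3
t=5 i8:sll ; tail

ISSUED = 7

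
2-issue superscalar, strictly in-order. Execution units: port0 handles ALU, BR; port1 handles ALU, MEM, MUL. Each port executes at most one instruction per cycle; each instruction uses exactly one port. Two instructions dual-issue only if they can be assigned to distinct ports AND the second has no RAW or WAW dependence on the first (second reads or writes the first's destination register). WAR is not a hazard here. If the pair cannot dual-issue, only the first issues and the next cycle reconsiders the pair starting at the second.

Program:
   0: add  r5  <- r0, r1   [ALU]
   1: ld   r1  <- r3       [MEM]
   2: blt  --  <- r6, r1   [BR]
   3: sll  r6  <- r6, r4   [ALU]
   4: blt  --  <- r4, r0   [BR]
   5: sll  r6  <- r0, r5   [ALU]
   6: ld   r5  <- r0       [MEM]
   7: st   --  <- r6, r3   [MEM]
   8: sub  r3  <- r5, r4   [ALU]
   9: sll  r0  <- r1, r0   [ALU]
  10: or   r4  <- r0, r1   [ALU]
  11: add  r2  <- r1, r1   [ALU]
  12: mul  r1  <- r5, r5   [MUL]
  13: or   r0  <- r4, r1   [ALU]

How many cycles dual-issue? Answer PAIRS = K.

PAIRS = 5

c0: i0&i1 add/ld  2-wide
c1: i2&i3 blt/sll  2-wide
c2: i4&i5 blt/sll  2-wide
c3: i6 ld  no-port MEM/MEM
c4: i7&i8 st/sub  2-wide
c5: i9 sll  RAW r0
c6: i10&i11 or/add  2-wide
c7: i12 mul  RAW r1
c8: i13 or  tail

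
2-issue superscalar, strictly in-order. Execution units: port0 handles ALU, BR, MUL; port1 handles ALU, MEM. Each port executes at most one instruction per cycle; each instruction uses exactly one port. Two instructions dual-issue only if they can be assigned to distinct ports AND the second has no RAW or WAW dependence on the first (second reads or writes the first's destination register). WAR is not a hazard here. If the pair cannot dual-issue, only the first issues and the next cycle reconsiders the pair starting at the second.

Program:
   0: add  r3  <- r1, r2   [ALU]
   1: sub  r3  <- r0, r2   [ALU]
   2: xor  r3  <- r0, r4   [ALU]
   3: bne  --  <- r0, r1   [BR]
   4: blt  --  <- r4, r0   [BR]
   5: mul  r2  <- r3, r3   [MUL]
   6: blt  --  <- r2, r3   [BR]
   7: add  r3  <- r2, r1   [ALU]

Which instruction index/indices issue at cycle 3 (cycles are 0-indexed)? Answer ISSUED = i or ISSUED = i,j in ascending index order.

ISSUED = 4

c0: i0 add.ALU  WAW r3
c1: i1 sub.ALU  WAW r3
c2: i2,i3 xor.ALU+bne.BR  pair
c3: i4 blt.BR  no-port BR/MUL
c4: i5 mul.MUL  no-port MUL/BR
c5: i6,i7 blt.BR+add.ALU  pair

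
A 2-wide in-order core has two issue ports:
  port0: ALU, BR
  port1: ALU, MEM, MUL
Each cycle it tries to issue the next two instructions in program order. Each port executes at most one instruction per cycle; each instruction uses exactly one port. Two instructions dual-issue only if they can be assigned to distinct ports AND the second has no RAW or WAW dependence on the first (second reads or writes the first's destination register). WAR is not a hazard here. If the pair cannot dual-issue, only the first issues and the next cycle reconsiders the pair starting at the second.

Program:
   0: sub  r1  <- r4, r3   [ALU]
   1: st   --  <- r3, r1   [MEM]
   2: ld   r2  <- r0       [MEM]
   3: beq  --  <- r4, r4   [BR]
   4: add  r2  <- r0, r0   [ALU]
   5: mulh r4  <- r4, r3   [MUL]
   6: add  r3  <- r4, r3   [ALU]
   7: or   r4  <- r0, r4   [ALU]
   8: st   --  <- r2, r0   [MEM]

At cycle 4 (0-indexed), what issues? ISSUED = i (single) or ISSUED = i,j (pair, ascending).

0. sub.ALU @i0  | RAW r1
1. st.MEM @i1  | no-port MEM/MEM
2. ld.MEM/beq.BR @i2&i3  | 2-wide
3. add.ALU/mulh.MUL @i4&i5  | 2-wide
4. add.ALU/or.ALU @i6&i7  | 2-wide
5. st.MEM @i8  | tail

ISSUED = 6,7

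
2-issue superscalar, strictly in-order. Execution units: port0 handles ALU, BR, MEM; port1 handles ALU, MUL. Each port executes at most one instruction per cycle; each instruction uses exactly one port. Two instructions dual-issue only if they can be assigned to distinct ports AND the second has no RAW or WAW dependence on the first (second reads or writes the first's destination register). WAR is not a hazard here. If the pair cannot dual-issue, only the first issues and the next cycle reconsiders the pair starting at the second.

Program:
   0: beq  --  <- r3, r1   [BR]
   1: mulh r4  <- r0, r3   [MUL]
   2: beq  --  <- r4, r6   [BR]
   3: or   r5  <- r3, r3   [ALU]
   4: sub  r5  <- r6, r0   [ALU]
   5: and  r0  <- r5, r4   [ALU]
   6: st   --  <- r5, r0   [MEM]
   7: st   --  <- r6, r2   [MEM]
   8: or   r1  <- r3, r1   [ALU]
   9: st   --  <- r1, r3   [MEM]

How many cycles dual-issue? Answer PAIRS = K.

0. beq.BR/mulh.MUL @i0+i1  | dual
1. beq.BR/or.ALU @i2+i3  | dual
2. sub.ALU @i4  | RAW r5
3. and.ALU @i5  | RAW r0
4. st.MEM @i6  | no-port MEM/MEM
5. st.MEM/or.ALU @i7+i8  | dual
6. st.MEM @i9  | tail

PAIRS = 3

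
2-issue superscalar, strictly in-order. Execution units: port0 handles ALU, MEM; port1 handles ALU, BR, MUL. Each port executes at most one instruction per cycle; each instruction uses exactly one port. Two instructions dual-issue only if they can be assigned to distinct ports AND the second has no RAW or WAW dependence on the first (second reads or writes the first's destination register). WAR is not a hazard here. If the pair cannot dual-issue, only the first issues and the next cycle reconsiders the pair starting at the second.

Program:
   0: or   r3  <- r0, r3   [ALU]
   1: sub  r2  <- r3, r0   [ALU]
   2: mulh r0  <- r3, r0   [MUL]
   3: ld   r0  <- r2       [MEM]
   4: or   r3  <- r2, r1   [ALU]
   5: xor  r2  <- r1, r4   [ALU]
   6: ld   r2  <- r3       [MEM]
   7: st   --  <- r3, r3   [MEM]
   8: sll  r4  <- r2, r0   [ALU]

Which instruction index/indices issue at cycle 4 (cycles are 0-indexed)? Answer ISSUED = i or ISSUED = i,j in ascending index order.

ISSUED = 6

  cy0 -> i0 (or.ALU) RAW r3
  cy1 -> i1/i2 (sub.ALU/mulh.MUL) 2-wide
  cy2 -> i3/i4 (ld.MEM/or.ALU) 2-wide
  cy3 -> i5 (xor.ALU) WAW r2
  cy4 -> i6 (ld.MEM) no-port MEM/MEM
  cy5 -> i7/i8 (st.MEM/sll.ALU) 2-wide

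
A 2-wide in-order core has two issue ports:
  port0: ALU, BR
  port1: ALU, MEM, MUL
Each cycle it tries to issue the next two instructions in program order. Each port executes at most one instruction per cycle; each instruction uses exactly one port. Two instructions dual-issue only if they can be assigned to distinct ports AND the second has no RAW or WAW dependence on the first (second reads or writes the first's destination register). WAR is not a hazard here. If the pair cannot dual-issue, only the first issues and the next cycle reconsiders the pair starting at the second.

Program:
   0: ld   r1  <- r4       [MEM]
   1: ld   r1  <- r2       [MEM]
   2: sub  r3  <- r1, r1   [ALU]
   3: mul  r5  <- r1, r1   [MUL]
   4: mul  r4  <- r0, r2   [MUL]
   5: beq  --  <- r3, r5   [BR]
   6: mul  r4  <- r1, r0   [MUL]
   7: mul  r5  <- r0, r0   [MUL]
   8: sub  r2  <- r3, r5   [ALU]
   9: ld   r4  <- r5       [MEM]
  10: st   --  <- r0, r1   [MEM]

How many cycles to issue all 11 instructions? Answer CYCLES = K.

CYCLES = 8

  cy0 -> i0 (ld.MEM) no-port MEM/MEM
  cy1 -> i1 (ld.MEM) RAW r1
  cy2 -> i2,i3 (sub.ALU/mul.MUL) dual
  cy3 -> i4,i5 (mul.MUL/beq.BR) dual
  cy4 -> i6 (mul.MUL) no-port MUL/MUL
  cy5 -> i7 (mul.MUL) RAW r5
  cy6 -> i8,i9 (sub.ALU/ld.MEM) dual
  cy7 -> i10 (st.MEM) tail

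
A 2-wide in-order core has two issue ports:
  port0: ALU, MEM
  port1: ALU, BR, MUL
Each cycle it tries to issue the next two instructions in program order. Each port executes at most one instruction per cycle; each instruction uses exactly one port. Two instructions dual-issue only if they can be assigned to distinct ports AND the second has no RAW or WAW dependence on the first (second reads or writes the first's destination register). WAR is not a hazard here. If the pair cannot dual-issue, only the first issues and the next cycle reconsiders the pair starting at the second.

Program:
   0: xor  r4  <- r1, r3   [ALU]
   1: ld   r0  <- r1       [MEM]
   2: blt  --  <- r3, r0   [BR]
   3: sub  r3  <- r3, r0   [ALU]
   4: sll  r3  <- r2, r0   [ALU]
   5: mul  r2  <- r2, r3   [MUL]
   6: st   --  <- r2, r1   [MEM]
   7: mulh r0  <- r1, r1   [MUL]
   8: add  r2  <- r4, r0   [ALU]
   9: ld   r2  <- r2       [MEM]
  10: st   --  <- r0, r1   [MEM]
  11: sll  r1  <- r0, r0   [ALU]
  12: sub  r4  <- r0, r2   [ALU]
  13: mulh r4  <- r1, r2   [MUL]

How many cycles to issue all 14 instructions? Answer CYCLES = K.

CYCLES = 10

#0 head=0: xor.ALU+ld.MEM i0+i1 pair
#1 head=2: blt.BR+sub.ALU i2+i3 pair
#2 head=4: sll.ALU i4 RAW r3
#3 head=5: mul.MUL i5 RAW r2
#4 head=6: st.MEM+mulh.MUL i6+i7 pair
#5 head=8: add.ALU i8 RAW+WAW r2
#6 head=9: ld.MEM i9 no-port MEM/MEM
#7 head=10: st.MEM+sll.ALU i10+i11 pair
#8 head=12: sub.ALU i12 WAW r4
#9 head=13: mulh.MUL i13 tail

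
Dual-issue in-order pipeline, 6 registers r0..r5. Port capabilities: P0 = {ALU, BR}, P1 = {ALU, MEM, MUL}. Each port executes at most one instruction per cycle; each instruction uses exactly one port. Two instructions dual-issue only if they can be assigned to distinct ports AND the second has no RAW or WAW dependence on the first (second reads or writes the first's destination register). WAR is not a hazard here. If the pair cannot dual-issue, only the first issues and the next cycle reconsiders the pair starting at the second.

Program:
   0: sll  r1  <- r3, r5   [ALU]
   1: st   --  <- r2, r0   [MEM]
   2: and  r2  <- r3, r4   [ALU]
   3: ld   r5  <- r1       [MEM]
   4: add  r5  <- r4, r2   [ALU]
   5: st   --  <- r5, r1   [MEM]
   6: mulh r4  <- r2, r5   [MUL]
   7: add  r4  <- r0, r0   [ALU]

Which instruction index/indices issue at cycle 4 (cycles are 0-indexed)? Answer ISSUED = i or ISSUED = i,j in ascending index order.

ISSUED = 6

[0] i0,i1  sll.ALU st.MEM  -- pair
[1] i2,i3  and.ALU ld.MEM  -- pair
[2] i4  add.ALU  -- RAW r5
[3] i5  st.MEM  -- no-port MEM/MUL
[4] i6  mulh.MUL  -- WAW r4
[5] i7  add.ALU  -- tail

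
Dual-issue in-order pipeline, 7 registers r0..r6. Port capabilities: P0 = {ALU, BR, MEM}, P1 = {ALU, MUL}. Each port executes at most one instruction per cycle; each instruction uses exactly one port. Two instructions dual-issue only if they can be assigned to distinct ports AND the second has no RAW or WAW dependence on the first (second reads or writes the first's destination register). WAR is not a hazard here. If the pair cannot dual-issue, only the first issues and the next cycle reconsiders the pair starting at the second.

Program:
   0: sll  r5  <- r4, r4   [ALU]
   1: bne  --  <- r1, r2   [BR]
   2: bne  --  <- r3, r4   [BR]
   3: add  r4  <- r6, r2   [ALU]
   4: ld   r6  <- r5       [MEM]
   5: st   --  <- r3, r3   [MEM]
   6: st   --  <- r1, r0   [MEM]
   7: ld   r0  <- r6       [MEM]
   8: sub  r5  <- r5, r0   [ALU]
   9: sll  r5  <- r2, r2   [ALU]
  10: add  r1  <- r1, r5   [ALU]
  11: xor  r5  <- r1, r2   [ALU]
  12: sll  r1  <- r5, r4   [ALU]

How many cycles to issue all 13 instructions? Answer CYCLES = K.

0. sll.ALU;bne.BR @i0/i1  | dual
1. bne.BR;add.ALU @i2/i3  | dual
2. ld.MEM @i4  | no-port MEM/MEM
3. st.MEM @i5  | no-port MEM/MEM
4. st.MEM @i6  | no-port MEM/MEM
5. ld.MEM @i7  | RAW r0
6. sub.ALU @i8  | WAW r5
7. sll.ALU @i9  | RAW r5
8. add.ALU @i10  | RAW r1
9. xor.ALU @i11  | RAW r5
10. sll.ALU @i12  | tail

CYCLES = 11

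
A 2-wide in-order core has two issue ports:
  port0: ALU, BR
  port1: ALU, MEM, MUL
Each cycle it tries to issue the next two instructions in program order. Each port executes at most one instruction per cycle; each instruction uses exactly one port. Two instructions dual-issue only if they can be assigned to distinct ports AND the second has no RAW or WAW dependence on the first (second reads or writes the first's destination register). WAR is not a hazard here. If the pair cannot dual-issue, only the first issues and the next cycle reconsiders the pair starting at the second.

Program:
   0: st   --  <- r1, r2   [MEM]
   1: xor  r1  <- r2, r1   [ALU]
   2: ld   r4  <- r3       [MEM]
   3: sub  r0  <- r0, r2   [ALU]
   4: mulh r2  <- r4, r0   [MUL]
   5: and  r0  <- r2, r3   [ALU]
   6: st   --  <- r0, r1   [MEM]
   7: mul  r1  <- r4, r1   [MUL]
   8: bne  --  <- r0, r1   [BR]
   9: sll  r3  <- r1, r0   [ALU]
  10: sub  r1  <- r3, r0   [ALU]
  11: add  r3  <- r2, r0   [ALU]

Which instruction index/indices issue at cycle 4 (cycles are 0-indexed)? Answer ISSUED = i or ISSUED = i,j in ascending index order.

[0] i0+i1  st;xor  -- 2-wide
[1] i2+i3  ld;sub  -- 2-wide
[2] i4  mulh  -- RAW r2
[3] i5  and  -- RAW r0
[4] i6  st  -- no-port MEM/MUL
[5] i7  mul  -- RAW r1
[6] i8+i9  bne;sll  -- 2-wide
[7] i10+i11  sub;add  -- 2-wide

ISSUED = 6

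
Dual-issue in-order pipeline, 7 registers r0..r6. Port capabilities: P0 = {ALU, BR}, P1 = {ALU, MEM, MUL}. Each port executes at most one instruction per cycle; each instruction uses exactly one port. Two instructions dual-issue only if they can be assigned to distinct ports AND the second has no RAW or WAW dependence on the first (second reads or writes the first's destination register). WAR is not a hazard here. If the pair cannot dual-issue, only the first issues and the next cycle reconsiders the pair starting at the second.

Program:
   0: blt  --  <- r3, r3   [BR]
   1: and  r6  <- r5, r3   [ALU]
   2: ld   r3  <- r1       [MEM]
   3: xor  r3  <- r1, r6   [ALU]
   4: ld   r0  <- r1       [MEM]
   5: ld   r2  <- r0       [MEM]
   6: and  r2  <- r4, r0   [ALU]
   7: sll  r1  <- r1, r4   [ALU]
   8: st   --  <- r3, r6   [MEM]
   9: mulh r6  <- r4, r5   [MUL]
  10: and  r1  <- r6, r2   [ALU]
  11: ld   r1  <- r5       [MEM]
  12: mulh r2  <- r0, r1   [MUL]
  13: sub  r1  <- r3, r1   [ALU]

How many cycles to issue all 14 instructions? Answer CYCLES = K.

CYCLES = 10

  cy0 -> i0/i1 (blt.BR and.ALU) pair
  cy1 -> i2 (ld.MEM) WAW r3
  cy2 -> i3/i4 (xor.ALU ld.MEM) pair
  cy3 -> i5 (ld.MEM) WAW r2
  cy4 -> i6/i7 (and.ALU sll.ALU) pair
  cy5 -> i8 (st.MEM) no-port MEM/MUL
  cy6 -> i9 (mulh.MUL) RAW r6
  cy7 -> i10 (and.ALU) WAW r1
  cy8 -> i11 (ld.MEM) no-port MEM/MUL
  cy9 -> i12/i13 (mulh.MUL sub.ALU) pair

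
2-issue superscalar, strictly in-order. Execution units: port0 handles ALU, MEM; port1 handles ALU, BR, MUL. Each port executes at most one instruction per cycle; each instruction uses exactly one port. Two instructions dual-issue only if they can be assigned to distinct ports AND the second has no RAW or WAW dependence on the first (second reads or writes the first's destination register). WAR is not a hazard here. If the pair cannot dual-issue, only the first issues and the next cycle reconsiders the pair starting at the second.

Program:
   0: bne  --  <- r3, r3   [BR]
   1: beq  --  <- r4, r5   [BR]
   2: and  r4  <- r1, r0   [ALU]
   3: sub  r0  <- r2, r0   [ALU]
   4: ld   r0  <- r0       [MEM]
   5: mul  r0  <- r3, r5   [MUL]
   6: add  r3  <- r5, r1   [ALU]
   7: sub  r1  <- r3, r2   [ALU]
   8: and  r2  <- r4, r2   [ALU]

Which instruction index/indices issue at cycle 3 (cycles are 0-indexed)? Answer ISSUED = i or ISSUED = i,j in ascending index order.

ISSUED = 4

c0: i0 bne.BR  no-port BR/BR
c1: i1/i2 beq.BR+and.ALU  pair
c2: i3 sub.ALU  RAW+WAW r0
c3: i4 ld.MEM  WAW r0
c4: i5/i6 mul.MUL+add.ALU  pair
c5: i7/i8 sub.ALU+and.ALU  pair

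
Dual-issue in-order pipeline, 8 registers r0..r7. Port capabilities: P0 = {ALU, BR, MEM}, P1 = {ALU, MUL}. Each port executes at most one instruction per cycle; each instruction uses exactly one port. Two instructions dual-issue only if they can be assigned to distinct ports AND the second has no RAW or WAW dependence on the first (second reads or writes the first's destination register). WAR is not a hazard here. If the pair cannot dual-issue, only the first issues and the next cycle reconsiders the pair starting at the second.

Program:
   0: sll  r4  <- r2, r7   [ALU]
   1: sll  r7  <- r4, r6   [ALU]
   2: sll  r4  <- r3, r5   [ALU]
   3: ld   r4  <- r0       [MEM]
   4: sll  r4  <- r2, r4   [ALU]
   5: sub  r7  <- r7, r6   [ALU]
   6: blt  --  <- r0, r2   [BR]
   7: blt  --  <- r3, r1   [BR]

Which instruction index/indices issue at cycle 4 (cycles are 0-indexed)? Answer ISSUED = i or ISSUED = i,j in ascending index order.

ISSUED = 6

c0: i0 sll.ALU  RAW r4
c1: i1/i2 sll.ALU/sll.ALU  2-wide
c2: i3 ld.MEM  RAW+WAW r4
c3: i4/i5 sll.ALU/sub.ALU  2-wide
c4: i6 blt.BR  no-port BR/BR
c5: i7 blt.BR  tail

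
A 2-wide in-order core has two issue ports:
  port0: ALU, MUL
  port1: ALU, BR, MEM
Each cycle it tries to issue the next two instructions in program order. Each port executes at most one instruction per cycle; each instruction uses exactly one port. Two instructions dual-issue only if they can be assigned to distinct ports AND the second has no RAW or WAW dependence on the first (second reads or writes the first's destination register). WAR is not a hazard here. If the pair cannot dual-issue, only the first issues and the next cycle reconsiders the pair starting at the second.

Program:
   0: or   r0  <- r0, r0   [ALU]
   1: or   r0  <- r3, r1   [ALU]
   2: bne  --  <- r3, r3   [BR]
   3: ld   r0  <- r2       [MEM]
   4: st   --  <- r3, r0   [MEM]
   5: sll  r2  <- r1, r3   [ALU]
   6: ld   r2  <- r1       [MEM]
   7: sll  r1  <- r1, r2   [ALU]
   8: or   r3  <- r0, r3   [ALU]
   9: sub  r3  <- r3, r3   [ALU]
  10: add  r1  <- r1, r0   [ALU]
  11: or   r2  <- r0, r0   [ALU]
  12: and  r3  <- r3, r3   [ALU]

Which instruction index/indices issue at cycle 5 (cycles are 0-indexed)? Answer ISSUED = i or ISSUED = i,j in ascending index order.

ISSUED = 7,8

c0: i0 or  WAW r0
c1: i1,i2 or+bne  pair
c2: i3 ld  no-port MEM/MEM
c3: i4,i5 st+sll  pair
c4: i6 ld  RAW r2
c5: i7,i8 sll+or  pair
c6: i9,i10 sub+add  pair
c7: i11,i12 or+and  pair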